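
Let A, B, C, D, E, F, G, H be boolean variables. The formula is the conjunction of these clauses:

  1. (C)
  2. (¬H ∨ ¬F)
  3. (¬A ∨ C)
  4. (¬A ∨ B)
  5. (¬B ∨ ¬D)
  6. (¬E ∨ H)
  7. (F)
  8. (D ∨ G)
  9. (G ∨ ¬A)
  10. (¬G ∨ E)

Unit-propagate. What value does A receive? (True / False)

False

(C) stands alone — C = True.
(F) stands alone — F = True.
(¬H ∨ ¬F) with F = True leaves only ¬H, so H = False.
From (¬E ∨ H) and H = False: E = False.
In (¬G ∨ E), E is now false; ¬G must hold, so G = False.
(D ∨ G): since G = False, the clause reduces to (D). D = True.
(¬D ∨ ¬B) with D = True leaves only ¬B, so B = False.
(B ∨ ¬A): since B = False, the clause reduces to (¬A). A = False.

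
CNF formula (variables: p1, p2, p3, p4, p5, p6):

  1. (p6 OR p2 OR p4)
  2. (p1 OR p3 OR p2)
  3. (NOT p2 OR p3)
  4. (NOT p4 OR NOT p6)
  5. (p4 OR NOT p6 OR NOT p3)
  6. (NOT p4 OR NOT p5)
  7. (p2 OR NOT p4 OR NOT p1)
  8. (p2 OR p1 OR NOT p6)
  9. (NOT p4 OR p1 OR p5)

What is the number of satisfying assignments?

The models are:
  p1=0 p2=1 p3=1 p4=0 p5=0 p6=0
  p1=0 p2=1 p3=1 p4=0 p5=1 p6=0
  p1=1 p2=0 p3=0 p4=0 p5=0 p6=1
  p1=1 p2=0 p3=0 p4=0 p5=1 p6=1
  p1=1 p2=1 p3=1 p4=0 p5=0 p6=0
  p1=1 p2=1 p3=1 p4=0 p5=1 p6=0
  p1=1 p2=1 p3=1 p4=1 p5=0 p6=0
Count: 7.

7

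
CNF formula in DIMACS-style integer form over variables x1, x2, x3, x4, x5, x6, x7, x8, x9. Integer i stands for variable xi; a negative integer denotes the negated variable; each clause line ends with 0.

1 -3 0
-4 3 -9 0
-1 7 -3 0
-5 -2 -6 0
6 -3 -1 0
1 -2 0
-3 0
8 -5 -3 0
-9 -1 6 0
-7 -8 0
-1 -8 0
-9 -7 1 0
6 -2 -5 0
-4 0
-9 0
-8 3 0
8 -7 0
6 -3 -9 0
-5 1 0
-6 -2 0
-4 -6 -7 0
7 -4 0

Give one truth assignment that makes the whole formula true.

The clause (¬x3) is unit: x3 must be False.
(¬x4) is a unit clause, so x4 = False.
(¬x9) is a unit clause, so x9 = False.
(¬x8) is a unit clause, so x8 = False.
The clause (¬x7) is unit: x7 must be False.
Pure literal: x1 appears only positively; assign x1 = True.
Pure literal: x2 appears only negated; assign x2 = False.
x5, x6 are now unconstrained; take x5 = False, x6 = True.
Every clause has at least one true literal under this assignment.

x1 = True, x2 = False, x3 = False, x4 = False, x5 = False, x6 = True, x7 = False, x8 = False, x9 = False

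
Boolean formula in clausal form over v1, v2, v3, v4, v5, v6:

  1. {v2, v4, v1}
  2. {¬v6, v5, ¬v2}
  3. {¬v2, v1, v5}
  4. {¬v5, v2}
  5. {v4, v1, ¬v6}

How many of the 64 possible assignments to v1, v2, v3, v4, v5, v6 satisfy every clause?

Split on v2, then v1.
  v2=1, v1=1: v3, v4 free; 3 ways for (v5,v6) × 2^2 = 12.
  v2=1, v1=0: v3 free; 3 ways for (v4,v5,v6) × 2^1 = 6.
  v2=0, v1=1: forces v5=0; v3, v4, v6 free → 2^3 = 8.
  v2=0, v1=0: remaining (v3,v4,v5,v6) ∈ {(0,1,0,0); (0,1,0,1); (1,1,0,0); (1,1,0,1)} — 4.
Total: 12 + 6 + 8 + 4 = 30.

30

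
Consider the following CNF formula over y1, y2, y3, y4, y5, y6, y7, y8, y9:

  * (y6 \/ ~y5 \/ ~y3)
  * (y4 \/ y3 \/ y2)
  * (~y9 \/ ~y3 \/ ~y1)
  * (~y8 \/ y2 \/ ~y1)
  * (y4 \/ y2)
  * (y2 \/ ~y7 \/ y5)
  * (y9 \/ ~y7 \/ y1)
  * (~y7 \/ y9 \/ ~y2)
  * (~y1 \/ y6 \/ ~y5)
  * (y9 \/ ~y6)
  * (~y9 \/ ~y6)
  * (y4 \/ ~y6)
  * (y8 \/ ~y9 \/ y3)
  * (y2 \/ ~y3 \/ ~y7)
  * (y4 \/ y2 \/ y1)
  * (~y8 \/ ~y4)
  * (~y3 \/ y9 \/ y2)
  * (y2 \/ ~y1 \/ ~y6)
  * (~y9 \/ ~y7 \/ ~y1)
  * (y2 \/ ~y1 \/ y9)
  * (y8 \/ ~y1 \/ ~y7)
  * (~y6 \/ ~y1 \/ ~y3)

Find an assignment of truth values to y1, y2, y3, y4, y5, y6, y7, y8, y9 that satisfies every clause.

y1 = F  y2 = T  y3 = F  y4 = F  y5 = T  y6 = F  y7 = F  y8 = T  y9 = T

Pure literal: y7 appears only negated; assign y7 = False.
Try y1 = False.
Branch on y2: take y2 = True.
For the remaining variables, y3 = False, y4 = False, y5 = True, y6 = False, y8 = True, y9 = True works.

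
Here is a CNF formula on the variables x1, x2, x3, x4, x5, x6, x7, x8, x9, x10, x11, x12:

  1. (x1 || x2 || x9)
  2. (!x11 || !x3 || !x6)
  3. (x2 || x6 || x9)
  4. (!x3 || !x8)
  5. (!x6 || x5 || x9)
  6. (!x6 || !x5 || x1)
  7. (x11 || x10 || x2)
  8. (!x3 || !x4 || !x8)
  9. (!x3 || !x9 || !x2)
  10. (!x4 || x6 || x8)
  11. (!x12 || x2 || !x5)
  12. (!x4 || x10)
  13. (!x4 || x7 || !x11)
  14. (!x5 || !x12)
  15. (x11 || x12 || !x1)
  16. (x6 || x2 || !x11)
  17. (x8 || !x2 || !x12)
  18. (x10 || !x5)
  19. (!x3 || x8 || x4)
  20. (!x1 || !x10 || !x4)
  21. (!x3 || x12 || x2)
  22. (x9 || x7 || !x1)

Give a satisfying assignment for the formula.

x1=F, x2=F, x3=F, x4=F, x5=F, x6=T, x7=T, x8=T, x9=T, x10=T, x11=F, x12=T

Pure literal: x3 appears only negated; assign x3 = False.
Pure literal: x7 appears only positively; assign x7 = True.
Try x1 = False.
Try x2 = False.
  then x9 is forced to True.
For the remaining variables, x4 = False, x5 = False, x6 = True, x8 = True, x10 = True, x11 = False, x12 = True works.
Every clause has at least one true literal under this assignment.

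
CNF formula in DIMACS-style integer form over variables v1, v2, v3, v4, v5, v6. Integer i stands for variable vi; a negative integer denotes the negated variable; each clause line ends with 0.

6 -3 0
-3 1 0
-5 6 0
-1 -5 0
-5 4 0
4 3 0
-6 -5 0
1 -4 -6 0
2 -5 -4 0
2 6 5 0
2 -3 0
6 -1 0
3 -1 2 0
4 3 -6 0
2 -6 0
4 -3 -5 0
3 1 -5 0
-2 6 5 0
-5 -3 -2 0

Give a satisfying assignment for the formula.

Branch on v1: take v1 = True.
  then v5 is forced to False.
  then v6 is forced to True.
  then v2 is forced to True.
Branch on v3: take v3 = False.
  then v4 is forced to True.
Every clause has at least one true literal under this assignment.
Check each clause:
  1. (~v3 | v6) — ~v3 is true.
  2. (~v3 | v1) — v1 is true.
  3. (v6 | ~v5) — ~v5 is true.
  4. (~v5 | ~v1) — ~v5 is true.
  5. (~v5 | v4) — ~v5 is true.
  6. (v3 | v4) — v4 is true.
  7. (~v6 | ~v5) — ~v5 is true.
  8. (~v4 | ~v6 | v1) — v1 is true.
  9. (~v4 | ~v5 | v2) — v2 is true.
  10. (v2 | v6 | v5) — v2 is true.
  11. (~v3 | v2) — v2 is true.
  12. (v6 | ~v1) — v6 is true.
  13. (v3 | v2 | ~v1) — v2 is true.
  14. (v4 | v3 | ~v6) — v4 is true.
  15. (~v6 | v2) — v2 is true.
  16. (~v5 | ~v3 | v4) — ~v5 is true.
  17. (v3 | ~v5 | v1) — v1 is true.
  18. (v6 | v5 | ~v2) — v6 is true.
  19. (~v3 | ~v2 | ~v5) — ~v5 is true.

v1=1  v2=1  v3=0  v4=1  v5=0  v6=1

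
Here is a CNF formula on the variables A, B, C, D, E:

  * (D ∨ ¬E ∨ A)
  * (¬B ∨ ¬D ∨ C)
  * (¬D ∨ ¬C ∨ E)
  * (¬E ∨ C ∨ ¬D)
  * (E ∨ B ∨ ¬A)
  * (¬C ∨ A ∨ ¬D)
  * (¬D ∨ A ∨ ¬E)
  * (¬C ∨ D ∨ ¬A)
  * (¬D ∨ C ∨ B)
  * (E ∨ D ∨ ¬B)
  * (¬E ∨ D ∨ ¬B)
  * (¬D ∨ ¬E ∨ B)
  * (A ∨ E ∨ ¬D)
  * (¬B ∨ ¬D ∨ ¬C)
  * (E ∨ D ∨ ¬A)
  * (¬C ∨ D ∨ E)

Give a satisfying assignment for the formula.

A=T, B=F, C=F, D=F, E=T

Try A = True.
Set B = False and propagate.
  then E is forced to True.
  then D is forced to False.
  then C is forced to False.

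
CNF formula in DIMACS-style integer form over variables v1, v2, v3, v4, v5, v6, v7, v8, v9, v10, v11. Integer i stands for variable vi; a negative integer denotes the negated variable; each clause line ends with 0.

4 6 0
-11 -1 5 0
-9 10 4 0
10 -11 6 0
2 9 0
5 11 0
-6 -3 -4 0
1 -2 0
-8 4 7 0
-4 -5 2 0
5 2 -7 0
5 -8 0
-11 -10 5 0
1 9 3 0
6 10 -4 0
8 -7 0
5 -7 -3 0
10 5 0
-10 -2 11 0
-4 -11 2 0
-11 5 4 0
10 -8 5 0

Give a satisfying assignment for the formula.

v1=True  v2=True  v3=True  v4=False  v5=True  v6=True  v7=False  v8=False  v9=False  v10=False  v11=True

Check each clause:
  1. {v4, v6} — v6 is true.
  2. {¬v1, ¬v11, v5} — v5 is true.
  3. {v10, v4, ¬v9} — ¬v9 is true.
  4. {¬v11, v10, v6} — v6 is true.
  5. {v9, v2} — v2 is true.
  6. {v5, v11} — v11 is true.
  7. {¬v4, ¬v6, ¬v3} — ¬v4 is true.
  8. {v1, ¬v2} — v1 is true.
  9. {¬v8, v4, v7} — ¬v8 is true.
  10. {¬v4, v2, ¬v5} — v2 is true.
  11. {¬v7, v2, v5} — ¬v7 is true.
  12. {v5, ¬v8} — ¬v8 is true.
  13. {¬v10, ¬v11, v5} — v5 is true.
  14. {v9, v3, v1} — v3 is true.
  15. {¬v4, v10, v6} — ¬v4 is true.
  16. {v8, ¬v7} — ¬v7 is true.
  17. {v5, ¬v7, ¬v3} — ¬v7 is true.
  18. {v5, v10} — v5 is true.
  19. {v11, ¬v2, ¬v10} — v11 is true.
  20. {v2, ¬v11, ¬v4} — v2 is true.
  21. {v5, ¬v11, v4} — v5 is true.
  22. {¬v8, v10, v5} — ¬v8 is true.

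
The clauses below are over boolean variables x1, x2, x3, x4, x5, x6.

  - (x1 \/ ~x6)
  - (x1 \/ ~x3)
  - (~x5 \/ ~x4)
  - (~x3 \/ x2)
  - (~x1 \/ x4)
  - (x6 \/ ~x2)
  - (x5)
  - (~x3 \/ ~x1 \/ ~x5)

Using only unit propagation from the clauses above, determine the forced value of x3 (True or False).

False

Unit clause (x5) sets x5 = True.
(~x5 \/ ~x4): since x5 = True, the clause reduces to (~x4). x4 = False.
(x4 \/ ~x1): since x4 = False, the clause reduces to (~x1). x1 = False.
(~x6 \/ x1): since x1 = False, the clause reduces to (~x6). x6 = False.
(x1 \/ ~x3) with x1 = False leaves only ~x3, so x3 = False.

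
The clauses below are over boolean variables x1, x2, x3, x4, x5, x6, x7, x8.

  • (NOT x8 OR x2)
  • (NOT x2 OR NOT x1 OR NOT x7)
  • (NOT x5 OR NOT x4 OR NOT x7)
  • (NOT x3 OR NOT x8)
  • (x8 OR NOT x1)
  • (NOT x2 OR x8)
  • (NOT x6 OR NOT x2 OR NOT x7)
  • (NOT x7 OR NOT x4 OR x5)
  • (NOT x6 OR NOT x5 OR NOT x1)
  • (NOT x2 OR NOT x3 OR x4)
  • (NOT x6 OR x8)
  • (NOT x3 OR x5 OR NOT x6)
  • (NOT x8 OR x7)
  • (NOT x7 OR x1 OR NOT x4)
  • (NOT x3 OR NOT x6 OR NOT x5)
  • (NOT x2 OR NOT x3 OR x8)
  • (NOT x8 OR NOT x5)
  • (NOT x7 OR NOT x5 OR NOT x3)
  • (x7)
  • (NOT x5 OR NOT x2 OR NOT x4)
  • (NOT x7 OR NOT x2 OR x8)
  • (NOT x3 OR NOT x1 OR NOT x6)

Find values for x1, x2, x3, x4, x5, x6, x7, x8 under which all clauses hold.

Unit propagation: (x7) forces x7 = True.
Pure literal: x3 appears only negated; assign x3 = False.
x6 occurs only negated in the remaining clauses — set x6 = False.
Try x1 = False.
  then x4 is forced to False.
Branch on x2: take x2 = False.
  then x8 is forced to False.
x5 is now unconstrained; take x5 = True.

x1=False, x2=False, x3=False, x4=False, x5=True, x6=False, x7=True, x8=False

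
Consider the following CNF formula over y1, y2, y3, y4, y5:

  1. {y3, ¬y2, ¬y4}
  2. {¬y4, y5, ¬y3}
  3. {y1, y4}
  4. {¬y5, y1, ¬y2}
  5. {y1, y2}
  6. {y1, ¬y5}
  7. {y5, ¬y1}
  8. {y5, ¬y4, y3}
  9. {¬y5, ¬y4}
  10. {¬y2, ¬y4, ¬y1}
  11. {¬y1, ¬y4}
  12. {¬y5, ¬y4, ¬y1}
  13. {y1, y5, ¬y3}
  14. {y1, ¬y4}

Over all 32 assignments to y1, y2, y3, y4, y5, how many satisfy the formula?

4

Satisfying assignments:
  y1=1 y2=0 y3=0 y4=0 y5=1
  y1=1 y2=0 y3=1 y4=0 y5=1
  y1=1 y2=1 y3=0 y4=0 y5=1
  y1=1 y2=1 y3=1 y4=0 y5=1
Count: 4.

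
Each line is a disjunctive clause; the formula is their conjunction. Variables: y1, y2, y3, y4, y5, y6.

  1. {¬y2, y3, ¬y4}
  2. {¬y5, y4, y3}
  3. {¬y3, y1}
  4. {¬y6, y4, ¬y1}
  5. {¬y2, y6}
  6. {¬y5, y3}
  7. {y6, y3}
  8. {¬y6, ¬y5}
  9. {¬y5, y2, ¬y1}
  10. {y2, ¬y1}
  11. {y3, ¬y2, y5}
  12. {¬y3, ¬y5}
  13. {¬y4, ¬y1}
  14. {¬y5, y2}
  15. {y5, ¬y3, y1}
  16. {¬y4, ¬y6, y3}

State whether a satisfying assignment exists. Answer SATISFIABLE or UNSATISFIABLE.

SATISFIABLE

Set y1 = False and propagate.
  then y3 is forced to False.
  then y5 is forced to False.
  then y6 is forced to True.
  then y2 is forced to False.
  then y4 is forced to False.
So y1 = F, y2 = F, y3 = F, y4 = F, y5 = F, y6 = T is a satisfying assignment.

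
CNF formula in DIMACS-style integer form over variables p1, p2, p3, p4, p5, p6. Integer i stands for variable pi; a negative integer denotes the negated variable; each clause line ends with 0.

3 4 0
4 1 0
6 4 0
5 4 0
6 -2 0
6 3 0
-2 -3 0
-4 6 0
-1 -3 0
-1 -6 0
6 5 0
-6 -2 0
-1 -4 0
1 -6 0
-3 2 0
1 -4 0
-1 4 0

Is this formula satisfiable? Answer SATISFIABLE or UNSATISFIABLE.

UNSATISFIABLE

p4 = True:
  propagation gives p6=True, p1=False; an empty clause results — contradiction.
p4 = False:
  propagation gives p3=True, p1=True; an empty clause results — contradiction.
Every branch closes, so no satisfying assignment exists.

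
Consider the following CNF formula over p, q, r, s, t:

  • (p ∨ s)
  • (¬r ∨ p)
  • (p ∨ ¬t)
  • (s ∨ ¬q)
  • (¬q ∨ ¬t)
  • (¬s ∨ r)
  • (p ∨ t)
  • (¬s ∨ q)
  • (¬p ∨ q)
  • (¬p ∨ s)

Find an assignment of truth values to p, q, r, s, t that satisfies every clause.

Branch on p: take p = True.
  then q is forced to True.
  then s is forced to True.
  then t is forced to False.
  then r is forced to True.
Every clause has at least one true literal under this assignment.

p = True, q = True, r = True, s = True, t = False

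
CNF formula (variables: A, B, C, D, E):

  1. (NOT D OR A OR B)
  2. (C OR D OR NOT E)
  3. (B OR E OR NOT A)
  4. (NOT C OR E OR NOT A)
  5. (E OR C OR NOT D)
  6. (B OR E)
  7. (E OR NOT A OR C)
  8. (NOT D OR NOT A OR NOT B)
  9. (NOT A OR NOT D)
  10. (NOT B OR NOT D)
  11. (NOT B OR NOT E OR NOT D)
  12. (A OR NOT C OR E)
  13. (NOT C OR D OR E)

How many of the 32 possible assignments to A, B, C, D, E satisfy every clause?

5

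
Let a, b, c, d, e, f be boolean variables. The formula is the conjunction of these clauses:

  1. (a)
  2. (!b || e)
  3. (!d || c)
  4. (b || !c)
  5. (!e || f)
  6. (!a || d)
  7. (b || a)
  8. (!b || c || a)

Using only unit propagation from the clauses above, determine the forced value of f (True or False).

True

Unit clause (a) sets a = True.
From (!a || d) and a = True: d = True.
(c || !d) with d = True leaves only c, so c = True.
In (b || !c), !c is now false; b must hold, so b = True.
(e || !b): since b = True, the clause reduces to (e). e = True.
From (f || !e) and e = True: f = True.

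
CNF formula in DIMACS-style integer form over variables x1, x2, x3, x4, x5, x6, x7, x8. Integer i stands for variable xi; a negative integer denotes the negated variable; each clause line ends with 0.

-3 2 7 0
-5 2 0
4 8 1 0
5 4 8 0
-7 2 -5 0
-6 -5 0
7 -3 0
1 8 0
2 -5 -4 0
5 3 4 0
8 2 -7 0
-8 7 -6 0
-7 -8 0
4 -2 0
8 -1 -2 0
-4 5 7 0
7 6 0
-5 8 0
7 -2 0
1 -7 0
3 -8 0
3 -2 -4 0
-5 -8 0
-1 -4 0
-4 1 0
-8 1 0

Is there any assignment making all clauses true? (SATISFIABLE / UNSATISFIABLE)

UNSATISFIABLE

x8 = True:
  propagation gives x7=False, x3=False; an empty clause results — contradiction.
x8 = False:
  propagation gives x1=True, x2=False, x5=False, x4=True; an empty clause results — contradiction.
Every branch closes, so no satisfying assignment exists.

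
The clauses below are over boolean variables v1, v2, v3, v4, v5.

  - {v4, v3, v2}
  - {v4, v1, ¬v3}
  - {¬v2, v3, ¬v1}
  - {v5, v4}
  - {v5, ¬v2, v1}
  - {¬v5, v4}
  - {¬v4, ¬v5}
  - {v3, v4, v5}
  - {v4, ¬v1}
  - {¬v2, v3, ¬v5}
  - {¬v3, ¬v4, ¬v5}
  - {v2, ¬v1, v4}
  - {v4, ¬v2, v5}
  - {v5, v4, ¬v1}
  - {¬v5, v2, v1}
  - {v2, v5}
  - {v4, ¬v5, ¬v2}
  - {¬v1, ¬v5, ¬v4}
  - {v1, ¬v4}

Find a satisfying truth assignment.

v1=True, v2=True, v3=True, v4=True, v5=False

Try v1 = True.
  then v4 is forced to True.
  then v5 is forced to False.
  then v2 is forced to True.
  then v3 is forced to True.
Every clause has at least one true literal under this assignment.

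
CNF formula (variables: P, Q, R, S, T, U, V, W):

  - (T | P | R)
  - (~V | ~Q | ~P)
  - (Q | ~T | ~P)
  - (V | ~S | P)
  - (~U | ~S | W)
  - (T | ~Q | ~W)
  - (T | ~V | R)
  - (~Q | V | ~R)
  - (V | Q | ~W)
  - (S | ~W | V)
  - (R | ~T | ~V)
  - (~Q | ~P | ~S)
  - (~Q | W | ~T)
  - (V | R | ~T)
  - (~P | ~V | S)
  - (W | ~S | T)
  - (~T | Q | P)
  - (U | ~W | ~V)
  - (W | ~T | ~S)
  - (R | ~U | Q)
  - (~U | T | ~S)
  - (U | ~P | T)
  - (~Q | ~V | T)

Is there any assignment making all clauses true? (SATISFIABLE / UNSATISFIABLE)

SATISFIABLE

Branch on P: take P = False.
Branch on Q: take Q = False.
  then T is forced to False.
  then R is forced to True.
Branch on S: take S = False.
The remaining clauses are satisfied by U = True, V = True, W = False.
So P=False, Q=False, R=True, S=False, T=False, U=True, V=True, W=False is a satisfying assignment.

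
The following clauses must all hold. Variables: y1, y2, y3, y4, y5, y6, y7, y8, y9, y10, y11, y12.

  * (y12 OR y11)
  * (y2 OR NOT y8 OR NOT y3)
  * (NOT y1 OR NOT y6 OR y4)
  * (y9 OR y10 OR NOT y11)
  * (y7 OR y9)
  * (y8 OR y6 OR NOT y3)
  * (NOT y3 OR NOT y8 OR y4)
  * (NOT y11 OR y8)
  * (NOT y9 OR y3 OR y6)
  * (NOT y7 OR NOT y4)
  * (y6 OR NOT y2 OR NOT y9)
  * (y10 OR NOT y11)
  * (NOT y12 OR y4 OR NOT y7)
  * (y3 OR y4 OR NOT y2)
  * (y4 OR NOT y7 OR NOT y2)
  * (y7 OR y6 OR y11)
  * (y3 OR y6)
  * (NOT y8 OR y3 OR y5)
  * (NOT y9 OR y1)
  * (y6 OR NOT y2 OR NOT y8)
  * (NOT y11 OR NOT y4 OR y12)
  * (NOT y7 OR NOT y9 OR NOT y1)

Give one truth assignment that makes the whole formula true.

y1=True, y2=True, y3=False, y4=True, y5=False, y6=True, y7=False, y8=False, y9=True, y10=False, y11=False, y12=True

Try y1 = True.
For the remaining variables, y2 = True, y3 = False, y4 = True, y5 = False, y6 = True, y7 = False, y8 = False, y9 = True, y10 = False, y11 = False, y12 = True works.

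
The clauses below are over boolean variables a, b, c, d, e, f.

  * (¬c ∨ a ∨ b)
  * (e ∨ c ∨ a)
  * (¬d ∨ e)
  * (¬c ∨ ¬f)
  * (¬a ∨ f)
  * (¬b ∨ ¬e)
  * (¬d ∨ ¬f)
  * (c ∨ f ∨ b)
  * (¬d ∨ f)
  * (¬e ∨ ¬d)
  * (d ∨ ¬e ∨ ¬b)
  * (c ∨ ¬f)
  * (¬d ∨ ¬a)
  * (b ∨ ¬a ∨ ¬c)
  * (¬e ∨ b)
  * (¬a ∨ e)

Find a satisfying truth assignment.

a=False, b=True, c=True, d=False, e=False, f=False

Check each clause:
  1. (¬c ∨ b ∨ a) — b is true.
  2. (e ∨ a ∨ c) — c is true.
  3. (e ∨ ¬d) — ¬d is true.
  4. (¬f ∨ ¬c) — ¬f is true.
  5. (f ∨ ¬a) — ¬a is true.
  6. (¬b ∨ ¬e) — ¬e is true.
  7. (¬d ∨ ¬f) — ¬f is true.
  8. (b ∨ c ∨ f) — b is true.
  9. (f ∨ ¬d) — ¬d is true.
  10. (¬e ∨ ¬d) — ¬e is true.
  11. (¬b ∨ d ∨ ¬e) — ¬e is true.
  12. (c ∨ ¬f) — ¬f is true.
  13. (¬d ∨ ¬a) — ¬d is true.
  14. (¬c ∨ ¬a ∨ b) — b is true.
  15. (b ∨ ¬e) — b is true.
  16. (¬a ∨ e) — ¬a is true.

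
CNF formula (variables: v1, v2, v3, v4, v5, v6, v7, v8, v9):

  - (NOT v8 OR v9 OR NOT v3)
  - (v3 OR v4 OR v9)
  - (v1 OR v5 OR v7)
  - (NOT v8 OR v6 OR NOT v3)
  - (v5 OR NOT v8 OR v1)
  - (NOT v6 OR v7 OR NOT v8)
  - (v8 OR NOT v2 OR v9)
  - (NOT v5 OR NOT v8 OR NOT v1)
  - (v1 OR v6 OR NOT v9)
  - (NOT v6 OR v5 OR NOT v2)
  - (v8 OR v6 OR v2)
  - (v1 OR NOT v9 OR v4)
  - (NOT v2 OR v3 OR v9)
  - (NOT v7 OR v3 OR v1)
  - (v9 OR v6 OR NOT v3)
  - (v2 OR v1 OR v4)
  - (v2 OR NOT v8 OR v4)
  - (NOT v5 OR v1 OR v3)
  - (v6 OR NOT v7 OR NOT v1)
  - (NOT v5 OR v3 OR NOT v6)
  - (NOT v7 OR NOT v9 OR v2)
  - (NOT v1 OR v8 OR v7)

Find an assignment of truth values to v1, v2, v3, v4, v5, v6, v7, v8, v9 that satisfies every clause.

v1=0  v2=0  v3=1  v4=1  v5=0  v6=1  v7=1  v8=0  v9=0

v4 occurs only positively in the remaining clauses — set v4 = True.
Branch on v1: take v1 = False.
Set v2 = False and propagate.
Try v3 = True.
For the remaining variables, v5 = False, v6 = True, v7 = True, v8 = False, v9 = False works.
Check each clause:
  1. (NOT v8 OR v9 OR NOT v3) — NOT v8 is true.
  2. (v3 OR v4 OR v9) — v3 is true.
  3. (v1 OR v5 OR v7) — v7 is true.
  4. (NOT v3 OR NOT v8 OR v6) — NOT v8 is true.
  5. (v1 OR v5 OR NOT v8) — NOT v8 is true.
  6. (NOT v6 OR NOT v8 OR v7) — NOT v8 is true.
  7. (v8 OR v9 OR NOT v2) — NOT v2 is true.
  8. (NOT v1 OR NOT v5 OR NOT v8) — NOT v8 is true.
  9. (NOT v9 OR v1 OR v6) — v6 is true.
  10. (v5 OR NOT v6 OR NOT v2) — NOT v2 is true.
  11. (v2 OR v8 OR v6) — v6 is true.
  12. (v1 OR NOT v9 OR v4) — v4 is true.
  13. (v9 OR NOT v2 OR v3) — v3 is true.
  14. (NOT v7 OR v1 OR v3) — v3 is true.
  15. (NOT v3 OR v6 OR v9) — v6 is true.
  16. (v1 OR v4 OR v2) — v4 is true.
  17. (NOT v8 OR v4 OR v2) — NOT v8 is true.
  18. (NOT v5 OR v1 OR v3) — v3 is true.
  19. (v6 OR NOT v7 OR NOT v1) — NOT v1 is true.
  20. (NOT v5 OR NOT v6 OR v3) — v3 is true.
  21. (v2 OR NOT v9 OR NOT v7) — NOT v9 is true.
  22. (NOT v1 OR v8 OR v7) — NOT v1 is true.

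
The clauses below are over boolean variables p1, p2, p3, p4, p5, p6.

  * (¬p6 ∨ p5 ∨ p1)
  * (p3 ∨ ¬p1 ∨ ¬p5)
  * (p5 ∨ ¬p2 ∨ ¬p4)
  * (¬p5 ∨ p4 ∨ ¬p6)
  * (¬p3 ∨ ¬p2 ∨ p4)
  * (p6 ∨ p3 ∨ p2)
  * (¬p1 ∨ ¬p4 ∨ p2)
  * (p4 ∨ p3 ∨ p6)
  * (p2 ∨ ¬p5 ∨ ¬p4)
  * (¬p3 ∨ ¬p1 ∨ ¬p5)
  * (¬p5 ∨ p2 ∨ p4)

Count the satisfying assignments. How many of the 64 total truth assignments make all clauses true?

10

Split on p4, then p5.
  p4=T, p5=T: remaining (p1,p2,p3,p6) ∈ {(F,T,F,F); (F,T,F,T); (F,T,T,F); (F,T,T,T)} — 4.
  p4=T, p5=F: remaining (p1,p2,p3,p6) ∈ {(F,F,T,F)} — 1.
  p4=F, p5=T: a clause becomes empty — 0.
  p4=F, p5=F: 5 of the 16 assignments to (p1,p2,p3,p6) work.
Total: 4 + 1 + 0 + 5 = 10.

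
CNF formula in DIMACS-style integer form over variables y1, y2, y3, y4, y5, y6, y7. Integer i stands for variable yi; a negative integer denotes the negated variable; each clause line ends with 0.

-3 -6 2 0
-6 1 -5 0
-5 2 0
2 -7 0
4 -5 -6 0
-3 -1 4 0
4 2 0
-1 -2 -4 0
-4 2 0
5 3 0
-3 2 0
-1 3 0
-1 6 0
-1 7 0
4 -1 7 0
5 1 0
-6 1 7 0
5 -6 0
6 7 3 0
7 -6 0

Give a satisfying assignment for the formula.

Set y1 = False and propagate.
  then y5 is forced to True.
  then y6 is forced to False.
  then y2 is forced to True.
The remaining clauses are satisfied by y3 = True, y4 = False, y7 = False.
Every clause has at least one true literal under this assignment.

y1 = False, y2 = True, y3 = True, y4 = False, y5 = True, y6 = False, y7 = False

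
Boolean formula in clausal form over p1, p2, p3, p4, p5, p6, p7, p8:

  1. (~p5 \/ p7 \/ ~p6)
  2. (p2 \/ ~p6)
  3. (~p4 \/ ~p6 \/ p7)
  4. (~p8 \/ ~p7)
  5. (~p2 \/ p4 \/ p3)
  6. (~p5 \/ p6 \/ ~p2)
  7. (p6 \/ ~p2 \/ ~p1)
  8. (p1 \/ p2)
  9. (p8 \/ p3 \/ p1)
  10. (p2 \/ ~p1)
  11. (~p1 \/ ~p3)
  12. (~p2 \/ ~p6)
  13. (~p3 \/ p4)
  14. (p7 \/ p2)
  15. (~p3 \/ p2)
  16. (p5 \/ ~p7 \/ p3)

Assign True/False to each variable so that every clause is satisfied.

Set p1 = False and propagate.
  then p2 is forced to True.
  then p6 is forced to False.
  then p5 is forced to False.
Set p3 = True and propagate.
  then p4 is forced to True.
The remaining clauses are satisfied by p7 = False, p8 = True.
Every clause has at least one true literal under this assignment.

p1=False, p2=True, p3=True, p4=True, p5=False, p6=False, p7=False, p8=True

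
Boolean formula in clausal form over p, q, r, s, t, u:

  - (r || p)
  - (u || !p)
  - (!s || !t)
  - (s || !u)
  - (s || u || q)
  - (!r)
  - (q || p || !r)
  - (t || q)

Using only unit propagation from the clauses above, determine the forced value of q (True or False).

Unit clause (!r) sets r = False.
(r || p) with r = False leaves only p, so p = True.
From (!p || u) and p = True: u = True.
From (s || !u) and u = True: s = True.
From (!t || !s) and s = True: t = False.
(q || t) with t = False leaves only q, so q = True.

True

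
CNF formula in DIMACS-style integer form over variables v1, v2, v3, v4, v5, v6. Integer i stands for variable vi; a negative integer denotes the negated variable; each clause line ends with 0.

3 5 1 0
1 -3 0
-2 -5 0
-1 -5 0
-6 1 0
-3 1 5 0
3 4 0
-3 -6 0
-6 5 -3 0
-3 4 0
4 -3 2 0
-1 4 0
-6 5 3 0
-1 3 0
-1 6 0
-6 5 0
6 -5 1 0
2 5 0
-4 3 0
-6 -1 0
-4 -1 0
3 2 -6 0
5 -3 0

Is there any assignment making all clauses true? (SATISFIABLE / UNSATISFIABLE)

v3 = True:
  propagation gives v1=True, v5=False; an empty clause results — contradiction.
v3 = False:
  propagation gives v4=True; an empty clause results — contradiction.
Every branch closes, so no satisfying assignment exists.

UNSATISFIABLE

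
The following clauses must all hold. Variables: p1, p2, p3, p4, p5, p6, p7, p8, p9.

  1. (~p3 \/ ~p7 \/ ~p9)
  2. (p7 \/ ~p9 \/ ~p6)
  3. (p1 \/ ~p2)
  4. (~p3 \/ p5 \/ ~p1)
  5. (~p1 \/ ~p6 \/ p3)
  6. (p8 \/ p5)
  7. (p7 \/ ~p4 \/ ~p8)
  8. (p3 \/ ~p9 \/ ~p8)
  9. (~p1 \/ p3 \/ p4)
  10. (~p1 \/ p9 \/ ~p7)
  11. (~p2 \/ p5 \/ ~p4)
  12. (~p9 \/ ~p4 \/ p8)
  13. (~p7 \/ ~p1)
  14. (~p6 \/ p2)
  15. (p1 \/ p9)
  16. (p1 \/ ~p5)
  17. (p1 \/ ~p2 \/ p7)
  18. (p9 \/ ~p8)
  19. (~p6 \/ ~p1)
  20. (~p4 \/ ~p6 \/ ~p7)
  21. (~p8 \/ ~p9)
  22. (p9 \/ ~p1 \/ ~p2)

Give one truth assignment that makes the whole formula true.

Pure literal: p6 appears only negated; assign p6 = False.
Set p1 = True and propagate.
  then p7 is forced to False.
Branch on p2: take p2 = False.
Branch on p3: take p3 = False.
  then p4 is forced to True.
  then p8 is forced to False.
  then p5 is forced to True.
  then p9 is forced to False.
Every clause has at least one true literal under this assignment.
Check each clause:
  1. (~p9 \/ ~p7 \/ ~p3) — ~p7 is true.
  2. (p7 \/ ~p9 \/ ~p6) — ~p6 is true.
  3. (~p2 \/ p1) — p1 is true.
  4. (p5 \/ ~p1 \/ ~p3) — p5 is true.
  5. (p3 \/ ~p6 \/ ~p1) — ~p6 is true.
  6. (p8 \/ p5) — p5 is true.
  7. (~p8 \/ p7 \/ ~p4) — ~p8 is true.
  8. (~p9 \/ ~p8 \/ p3) — ~p8 is true.
  9. (p3 \/ ~p1 \/ p4) — p4 is true.
  10. (~p1 \/ p9 \/ ~p7) — ~p7 is true.
  11. (~p4 \/ ~p2 \/ p5) — p5 is true.
  12. (p8 \/ ~p4 \/ ~p9) — ~p9 is true.
  13. (~p1 \/ ~p7) — ~p7 is true.
  14. (~p6 \/ p2) — ~p6 is true.
  15. (p9 \/ p1) — p1 is true.
  16. (~p5 \/ p1) — p1 is true.
  17. (~p2 \/ p1 \/ p7) — p1 is true.
  18. (p9 \/ ~p8) — ~p8 is true.
  19. (~p1 \/ ~p6) — ~p6 is true.
  20. (~p6 \/ ~p7 \/ ~p4) — ~p7 is true.
  21. (~p8 \/ ~p9) — ~p8 is true.
  22. (~p1 \/ p9 \/ ~p2) — ~p2 is true.

p1=T, p2=F, p3=F, p4=T, p5=T, p6=F, p7=F, p8=F, p9=F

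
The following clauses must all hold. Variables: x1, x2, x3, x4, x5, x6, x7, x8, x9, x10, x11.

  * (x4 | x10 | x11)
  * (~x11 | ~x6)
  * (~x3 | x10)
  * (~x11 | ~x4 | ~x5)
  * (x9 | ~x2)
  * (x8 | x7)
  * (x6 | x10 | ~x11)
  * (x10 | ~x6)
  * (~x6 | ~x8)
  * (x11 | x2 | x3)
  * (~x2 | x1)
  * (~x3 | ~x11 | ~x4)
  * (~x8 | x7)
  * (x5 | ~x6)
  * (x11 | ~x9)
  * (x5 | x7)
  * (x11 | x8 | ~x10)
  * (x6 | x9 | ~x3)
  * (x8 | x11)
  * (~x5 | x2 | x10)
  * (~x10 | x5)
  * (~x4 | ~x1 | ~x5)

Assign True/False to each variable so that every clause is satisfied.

x7 occurs only positively in the remaining clauses — set x7 = True.
Branch on x1: take x1 = True.
Set x2 = True and propagate.
  then x9 is forced to True.
  then x11 is forced to True.
  then x6 is forced to False.
  then x10 is forced to True.
  then x5 is forced to True.
  then x4 is forced to False.
x3, x8 are now unconstrained; take x3 = False, x8 = False.

x1 = True, x2 = True, x3 = False, x4 = False, x5 = True, x6 = False, x7 = True, x8 = False, x9 = True, x10 = True, x11 = True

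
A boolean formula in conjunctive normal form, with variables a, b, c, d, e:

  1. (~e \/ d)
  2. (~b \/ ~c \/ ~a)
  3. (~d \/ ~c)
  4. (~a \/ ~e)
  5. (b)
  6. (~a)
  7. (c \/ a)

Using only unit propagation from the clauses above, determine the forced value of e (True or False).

False

(b) stands alone — b = True.
(~a) stands alone — a = False.
From (a \/ c) and a = False: c = True.
(~d \/ ~c) with c = True leaves only ~d, so d = False.
(~e \/ d) with d = False leaves only ~e, so e = False.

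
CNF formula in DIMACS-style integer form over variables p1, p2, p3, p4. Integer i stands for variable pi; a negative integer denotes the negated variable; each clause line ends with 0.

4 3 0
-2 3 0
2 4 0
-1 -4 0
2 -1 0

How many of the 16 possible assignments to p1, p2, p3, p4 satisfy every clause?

5

Satisfying assignments:
  p1=0 p2=0 p3=0 p4=1
  p1=0 p2=0 p3=1 p4=1
  p1=0 p2=1 p3=1 p4=0
  p1=0 p2=1 p3=1 p4=1
  p1=1 p2=1 p3=1 p4=0
Count: 5.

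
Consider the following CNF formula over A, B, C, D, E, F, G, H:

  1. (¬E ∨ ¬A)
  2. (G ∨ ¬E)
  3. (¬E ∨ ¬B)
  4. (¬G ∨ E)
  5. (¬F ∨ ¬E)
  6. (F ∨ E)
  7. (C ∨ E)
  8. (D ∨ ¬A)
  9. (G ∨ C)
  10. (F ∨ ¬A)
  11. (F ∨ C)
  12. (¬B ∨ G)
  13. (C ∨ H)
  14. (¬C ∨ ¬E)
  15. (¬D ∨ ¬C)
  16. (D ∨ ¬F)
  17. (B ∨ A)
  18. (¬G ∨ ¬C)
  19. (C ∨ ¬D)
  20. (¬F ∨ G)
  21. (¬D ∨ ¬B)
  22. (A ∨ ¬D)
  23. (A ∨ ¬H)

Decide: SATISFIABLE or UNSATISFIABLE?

C = True:
  propagation gives E=False, G=False, F=True; an empty clause results — contradiction.
C = False:
  propagation gives E=True, A=False, G=True, B=False; an empty clause results — contradiction.
Every branch closes, so no satisfying assignment exists.

UNSATISFIABLE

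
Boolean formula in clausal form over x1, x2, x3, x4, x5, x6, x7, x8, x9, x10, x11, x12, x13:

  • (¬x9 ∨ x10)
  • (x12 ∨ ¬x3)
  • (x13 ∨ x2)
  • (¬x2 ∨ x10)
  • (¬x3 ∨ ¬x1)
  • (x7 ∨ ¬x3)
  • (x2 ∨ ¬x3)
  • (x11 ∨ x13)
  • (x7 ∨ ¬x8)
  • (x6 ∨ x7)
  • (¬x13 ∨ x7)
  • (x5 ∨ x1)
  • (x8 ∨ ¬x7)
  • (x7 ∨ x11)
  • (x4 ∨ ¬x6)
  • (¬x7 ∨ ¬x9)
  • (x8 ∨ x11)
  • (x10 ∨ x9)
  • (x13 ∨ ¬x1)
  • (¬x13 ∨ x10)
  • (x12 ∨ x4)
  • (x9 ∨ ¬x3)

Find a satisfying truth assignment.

x3 occurs only negated in the remaining clauses — set x3 = False.
x4 occurs only positively in the remaining clauses — set x4 = True.
Branch on x1: take x1 = True.
  then x13 is forced to True.
  then x7 is forced to True.
  then x8 is forced to True.
  then x9 is forced to False.
  then x10 is forced to True.
x2, x5, x6, x11, x12 are now unconstrained; take x2 = True, x5 = True, x6 = True, x11 = False, x12 = False.

x1=T, x2=T, x3=F, x4=T, x5=T, x6=T, x7=T, x8=T, x9=F, x10=T, x11=F, x12=F, x13=T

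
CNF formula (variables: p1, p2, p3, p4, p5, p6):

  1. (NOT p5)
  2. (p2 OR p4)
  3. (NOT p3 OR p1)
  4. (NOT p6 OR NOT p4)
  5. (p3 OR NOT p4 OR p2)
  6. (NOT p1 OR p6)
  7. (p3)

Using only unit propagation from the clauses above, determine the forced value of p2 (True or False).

True

Unit clause (NOT p5) sets p5 = False.
Unit clause (p3) sets p3 = True.
In (NOT p3 OR p1), NOT p3 is now false; p1 must hold, so p1 = True.
(NOT p1 OR p6): since p1 = True, the clause reduces to (p6). p6 = True.
In (NOT p4 OR NOT p6), NOT p6 is now false; NOT p4 must hold, so p4 = False.
From (p2 OR p4) and p4 = False: p2 = True.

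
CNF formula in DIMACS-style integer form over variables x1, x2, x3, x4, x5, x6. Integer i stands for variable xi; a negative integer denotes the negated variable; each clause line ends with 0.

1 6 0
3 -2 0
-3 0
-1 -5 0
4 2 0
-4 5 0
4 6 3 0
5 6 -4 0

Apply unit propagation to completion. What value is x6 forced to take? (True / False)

True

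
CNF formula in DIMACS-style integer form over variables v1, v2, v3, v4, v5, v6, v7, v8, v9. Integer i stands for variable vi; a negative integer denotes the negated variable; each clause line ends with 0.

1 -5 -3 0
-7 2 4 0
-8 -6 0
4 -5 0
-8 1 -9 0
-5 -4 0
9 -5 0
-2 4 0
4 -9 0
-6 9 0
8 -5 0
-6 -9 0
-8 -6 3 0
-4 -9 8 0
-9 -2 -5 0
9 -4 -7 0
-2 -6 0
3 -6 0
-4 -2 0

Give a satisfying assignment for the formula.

v1 = F, v2 = F, v3 = F, v4 = T, v5 = F, v6 = F, v7 = F, v8 = T, v9 = F

Pure literal: v5 appears only negated; assign v5 = False.
v6 occurs only negated in the remaining clauses — set v6 = False.
Try v1 = False.
Set v2 = False and propagate.
For the remaining variables, v3 = False, v4 = True, v7 = False, v8 = True, v9 = False works.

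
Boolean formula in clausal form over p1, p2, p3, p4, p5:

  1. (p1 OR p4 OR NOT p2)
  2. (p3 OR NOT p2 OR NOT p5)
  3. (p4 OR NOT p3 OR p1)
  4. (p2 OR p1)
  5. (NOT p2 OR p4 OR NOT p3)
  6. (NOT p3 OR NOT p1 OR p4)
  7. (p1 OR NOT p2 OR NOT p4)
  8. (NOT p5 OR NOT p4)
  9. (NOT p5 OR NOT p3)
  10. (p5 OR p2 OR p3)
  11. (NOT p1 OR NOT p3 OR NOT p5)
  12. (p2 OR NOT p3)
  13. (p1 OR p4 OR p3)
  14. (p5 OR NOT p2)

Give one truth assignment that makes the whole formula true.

p1 = 1  p2 = 0  p3 = 0  p4 = 0  p5 = 1

Check each clause:
  1. (p4 OR NOT p2 OR p1) — p1 is true.
  2. (p3 OR NOT p2 OR NOT p5) — NOT p2 is true.
  3. (p1 OR NOT p3 OR p4) — p1 is true.
  4. (p1 OR p2) — p1 is true.
  5. (NOT p3 OR p4 OR NOT p2) — NOT p3 is true.
  6. (NOT p3 OR p4 OR NOT p1) — NOT p3 is true.
  7. (p1 OR NOT p2 OR NOT p4) — p1 is true.
  8. (NOT p5 OR NOT p4) — NOT p4 is true.
  9. (NOT p5 OR NOT p3) — NOT p3 is true.
  10. (p3 OR p5 OR p2) — p5 is true.
  11. (NOT p1 OR NOT p5 OR NOT p3) — NOT p3 is true.
  12. (p2 OR NOT p3) — NOT p3 is true.
  13. (p3 OR p1 OR p4) — p1 is true.
  14. (NOT p2 OR p5) — p5 is true.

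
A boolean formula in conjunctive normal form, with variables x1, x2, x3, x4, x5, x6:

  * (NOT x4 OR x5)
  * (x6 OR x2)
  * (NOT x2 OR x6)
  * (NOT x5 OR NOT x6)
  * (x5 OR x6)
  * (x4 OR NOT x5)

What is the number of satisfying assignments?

8

The models are:
  x1=F x2=F x3=F x4=F x5=F x6=T
  x1=F x2=F x3=T x4=F x5=F x6=T
  x1=F x2=T x3=F x4=F x5=F x6=T
  x1=F x2=T x3=T x4=F x5=F x6=T
  x1=T x2=F x3=F x4=F x5=F x6=T
  x1=T x2=F x3=T x4=F x5=F x6=T
  x1=T x2=T x3=F x4=F x5=F x6=T
  x1=T x2=T x3=T x4=F x5=F x6=T
That's 8 in total.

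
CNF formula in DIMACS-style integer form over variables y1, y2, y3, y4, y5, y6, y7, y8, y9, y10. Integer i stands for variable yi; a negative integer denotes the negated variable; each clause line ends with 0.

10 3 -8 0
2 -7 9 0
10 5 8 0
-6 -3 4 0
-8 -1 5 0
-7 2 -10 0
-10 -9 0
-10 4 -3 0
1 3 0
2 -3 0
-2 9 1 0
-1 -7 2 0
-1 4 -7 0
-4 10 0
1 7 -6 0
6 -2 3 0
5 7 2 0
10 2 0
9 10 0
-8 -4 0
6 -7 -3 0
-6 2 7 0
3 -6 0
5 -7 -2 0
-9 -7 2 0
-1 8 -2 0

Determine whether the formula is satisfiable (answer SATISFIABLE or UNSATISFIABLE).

Set y1 = False and propagate.
  then y3 is forced to True.
  then y2 is forced to True.
  then y9 is forced to True.
  then y10 is forced to False.
  then y4 is forced to False.
  then y6 is forced to False.
  then y7 is forced to False.
The remaining clauses are satisfied by y5 = False, y8 = True.
So y1 = False, y2 = True, y3 = True, y4 = False, y5 = False, y6 = False, y7 = False, y8 = True, y9 = True, y10 = False is a satisfying assignment.

SATISFIABLE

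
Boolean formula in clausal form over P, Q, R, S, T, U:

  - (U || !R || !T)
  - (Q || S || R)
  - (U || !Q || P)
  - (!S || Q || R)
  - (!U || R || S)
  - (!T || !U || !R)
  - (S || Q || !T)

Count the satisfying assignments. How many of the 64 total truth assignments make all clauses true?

22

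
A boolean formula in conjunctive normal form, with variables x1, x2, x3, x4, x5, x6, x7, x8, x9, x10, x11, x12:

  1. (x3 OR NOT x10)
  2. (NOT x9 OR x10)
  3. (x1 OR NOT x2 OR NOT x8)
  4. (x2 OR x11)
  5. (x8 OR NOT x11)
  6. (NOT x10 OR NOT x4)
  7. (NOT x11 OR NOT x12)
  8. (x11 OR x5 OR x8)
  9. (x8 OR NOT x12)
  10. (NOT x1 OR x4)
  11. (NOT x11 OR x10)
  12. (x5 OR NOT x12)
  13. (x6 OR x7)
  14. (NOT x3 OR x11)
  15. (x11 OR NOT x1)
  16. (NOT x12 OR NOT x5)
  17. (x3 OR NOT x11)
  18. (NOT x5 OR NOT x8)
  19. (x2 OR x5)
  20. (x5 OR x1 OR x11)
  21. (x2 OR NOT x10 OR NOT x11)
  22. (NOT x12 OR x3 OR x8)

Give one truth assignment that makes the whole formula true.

x1=F, x2=T, x3=F, x4=F, x5=T, x6=T, x7=T, x8=F, x9=F, x10=F, x11=F, x12=F

x6 occurs only positively in the remaining clauses — set x6 = True.
Pure literal: x7 appears only positively; assign x7 = True.
Try x1 = False.
Set x2 = True and propagate.
  then x8 is forced to False.
  then x11 is forced to False.
  then x5 is forced to True.
  then x12 is forced to False.
  then x3 is forced to False.
  then x10 is forced to False.
  then x9 is forced to False.
x4 is now unconstrained; take x4 = False.
Check each clause:
  1. (x3 OR NOT x10) — NOT x10 is true.
  2. (NOT x9 OR x10) — NOT x9 is true.
  3. (NOT x2 OR NOT x8 OR x1) — NOT x8 is true.
  4. (x2 OR x11) — x2 is true.
  5. (x8 OR NOT x11) — NOT x11 is true.
  6. (NOT x4 OR NOT x10) — NOT x4 is true.
  7. (NOT x12 OR NOT x11) — NOT x12 is true.
  8. (x5 OR x11 OR x8) — x5 is true.
  9. (NOT x12 OR x8) — NOT x12 is true.
  10. (x4 OR NOT x1) — NOT x1 is true.
  11. (NOT x11 OR x10) — NOT x11 is true.
  12. (x5 OR NOT x12) — NOT x12 is true.
  13. (x7 OR x6) — x6 is true.
  14. (x11 OR NOT x3) — NOT x3 is true.
  15. (NOT x1 OR x11) — NOT x1 is true.
  16. (NOT x12 OR NOT x5) — NOT x12 is true.
  17. (NOT x11 OR x3) — NOT x11 is true.
  18. (NOT x5 OR NOT x8) — NOT x8 is true.
  19. (x2 OR x5) — x2 is true.
  20. (x5 OR x11 OR x1) — x5 is true.
  21. (NOT x10 OR NOT x11 OR x2) — x2 is true.
  22. (x3 OR NOT x12 OR x8) — NOT x12 is true.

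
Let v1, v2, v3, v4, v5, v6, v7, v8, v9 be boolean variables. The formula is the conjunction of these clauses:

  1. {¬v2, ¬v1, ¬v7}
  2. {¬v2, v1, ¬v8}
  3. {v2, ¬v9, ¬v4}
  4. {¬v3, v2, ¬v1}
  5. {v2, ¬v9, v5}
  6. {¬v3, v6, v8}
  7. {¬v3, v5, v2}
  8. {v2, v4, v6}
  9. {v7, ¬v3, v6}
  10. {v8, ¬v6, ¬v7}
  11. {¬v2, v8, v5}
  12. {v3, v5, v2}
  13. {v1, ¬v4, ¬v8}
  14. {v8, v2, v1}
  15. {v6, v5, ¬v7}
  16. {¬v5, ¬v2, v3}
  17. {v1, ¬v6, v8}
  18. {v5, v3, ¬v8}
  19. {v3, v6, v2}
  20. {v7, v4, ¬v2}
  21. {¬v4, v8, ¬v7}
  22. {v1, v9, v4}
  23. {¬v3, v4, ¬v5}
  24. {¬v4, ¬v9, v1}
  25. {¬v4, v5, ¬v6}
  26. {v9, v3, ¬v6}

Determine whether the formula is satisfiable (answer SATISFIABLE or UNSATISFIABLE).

SATISFIABLE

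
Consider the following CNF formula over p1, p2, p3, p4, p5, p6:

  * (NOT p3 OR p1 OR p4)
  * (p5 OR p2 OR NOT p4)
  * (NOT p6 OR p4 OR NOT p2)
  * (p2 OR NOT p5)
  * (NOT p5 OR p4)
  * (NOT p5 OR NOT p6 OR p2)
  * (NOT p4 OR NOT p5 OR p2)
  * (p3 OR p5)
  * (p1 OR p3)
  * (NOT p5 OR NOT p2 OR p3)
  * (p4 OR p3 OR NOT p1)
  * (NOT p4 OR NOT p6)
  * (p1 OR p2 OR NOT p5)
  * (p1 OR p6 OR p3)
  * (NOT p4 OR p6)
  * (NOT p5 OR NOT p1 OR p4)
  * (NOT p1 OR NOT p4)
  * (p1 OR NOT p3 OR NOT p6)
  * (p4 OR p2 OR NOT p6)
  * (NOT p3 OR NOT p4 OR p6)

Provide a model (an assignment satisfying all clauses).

p1=True, p2=True, p3=True, p4=False, p5=False, p6=False

Try p1 = True.
  then p4 is forced to False.
  then p5 is forced to False.
  then p3 is forced to True.
Branch on p2: take p2 = True.
  then p6 is forced to False.
Every clause has at least one true literal under this assignment.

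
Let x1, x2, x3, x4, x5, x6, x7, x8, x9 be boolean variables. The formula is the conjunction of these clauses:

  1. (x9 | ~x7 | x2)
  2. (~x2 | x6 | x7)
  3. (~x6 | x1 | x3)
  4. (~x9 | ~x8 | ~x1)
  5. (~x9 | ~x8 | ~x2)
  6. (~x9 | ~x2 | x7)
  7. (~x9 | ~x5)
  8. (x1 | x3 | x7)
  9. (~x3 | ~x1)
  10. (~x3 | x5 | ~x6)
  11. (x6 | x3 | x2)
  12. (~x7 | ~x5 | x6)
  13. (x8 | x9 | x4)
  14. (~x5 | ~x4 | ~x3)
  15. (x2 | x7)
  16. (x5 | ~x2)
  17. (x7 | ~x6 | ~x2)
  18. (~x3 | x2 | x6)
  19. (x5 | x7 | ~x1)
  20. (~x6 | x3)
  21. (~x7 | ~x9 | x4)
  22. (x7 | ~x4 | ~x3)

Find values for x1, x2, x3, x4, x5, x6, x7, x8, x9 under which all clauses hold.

x1=False, x2=True, x3=True, x4=False, x5=True, x6=True, x7=True, x8=True, x9=False

Set x1 = False and propagate.
Try x2 = True.
  then x5 is forced to True.
  then x9 is forced to False.
Set x3 = True and propagate.
  then x4 is forced to False.
  then x8 is forced to True.
For the remaining variables, x6 = True, x7 = True works.
Every clause has at least one true literal under this assignment.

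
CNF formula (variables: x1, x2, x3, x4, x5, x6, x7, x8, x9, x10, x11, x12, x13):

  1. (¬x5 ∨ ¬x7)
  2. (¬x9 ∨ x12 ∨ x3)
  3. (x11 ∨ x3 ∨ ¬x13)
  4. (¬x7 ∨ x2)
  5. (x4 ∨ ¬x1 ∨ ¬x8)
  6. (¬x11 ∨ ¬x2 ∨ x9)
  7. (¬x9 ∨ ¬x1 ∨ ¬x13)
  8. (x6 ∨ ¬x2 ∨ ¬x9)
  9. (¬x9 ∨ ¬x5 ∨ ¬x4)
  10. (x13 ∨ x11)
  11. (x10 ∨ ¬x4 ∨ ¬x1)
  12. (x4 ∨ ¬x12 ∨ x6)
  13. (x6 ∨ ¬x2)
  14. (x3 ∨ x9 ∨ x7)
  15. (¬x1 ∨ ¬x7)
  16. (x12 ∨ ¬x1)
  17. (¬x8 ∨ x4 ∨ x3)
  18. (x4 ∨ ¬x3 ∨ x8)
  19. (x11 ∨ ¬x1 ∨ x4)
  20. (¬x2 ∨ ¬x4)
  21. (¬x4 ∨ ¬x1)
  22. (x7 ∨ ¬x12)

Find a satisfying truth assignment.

x1=0, x2=0, x3=1, x4=0, x5=0, x6=0, x7=0, x8=1, x9=0, x10=0, x11=1, x12=0, x13=1

x1 occurs only negated in the remaining clauses — set x1 = False.
Pure literal: x5 appears only negated; assign x5 = False.
Try x2 = False.
  then x7 is forced to False.
  then x12 is forced to False.
For the remaining variables, x3 = True, x4 = False, x6 = False, x8 = True, x9 = False, x10 = False, x11 = True, x13 = True works.
Check each clause:
  1. (¬x5 ∨ ¬x7) — ¬x7 is true.
  2. (x12 ∨ x3 ∨ ¬x9) — x3 is true.
  3. (x11 ∨ x3 ∨ ¬x13) — x3 is true.
  4. (x2 ∨ ¬x7) — ¬x7 is true.
  5. (x4 ∨ ¬x8 ∨ ¬x1) — ¬x1 is true.
  6. (x9 ∨ ¬x11 ∨ ¬x2) — ¬x2 is true.
  7. (¬x9 ∨ ¬x1 ∨ ¬x13) — ¬x1 is true.
  8. (x6 ∨ ¬x2 ∨ ¬x9) — ¬x9 is true.
  9. (¬x5 ∨ ¬x4 ∨ ¬x9) — ¬x5 is true.
  10. (x13 ∨ x11) — x11 is true.
  11. (¬x1 ∨ x10 ∨ ¬x4) — ¬x4 is true.
  12. (x4 ∨ x6 ∨ ¬x12) — ¬x12 is true.
  13. (x6 ∨ ¬x2) — ¬x2 is true.
  14. (x3 ∨ x7 ∨ x9) — x3 is true.
  15. (¬x7 ∨ ¬x1) — ¬x7 is true.
  16. (¬x1 ∨ x12) — ¬x1 is true.
  17. (¬x8 ∨ x4 ∨ x3) — x3 is true.
  18. (¬x3 ∨ x4 ∨ x8) — x8 is true.
  19. (x11 ∨ x4 ∨ ¬x1) — x11 is true.
  20. (¬x4 ∨ ¬x2) — ¬x4 is true.
  21. (¬x1 ∨ ¬x4) — ¬x4 is true.
  22. (¬x12 ∨ x7) — ¬x12 is true.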